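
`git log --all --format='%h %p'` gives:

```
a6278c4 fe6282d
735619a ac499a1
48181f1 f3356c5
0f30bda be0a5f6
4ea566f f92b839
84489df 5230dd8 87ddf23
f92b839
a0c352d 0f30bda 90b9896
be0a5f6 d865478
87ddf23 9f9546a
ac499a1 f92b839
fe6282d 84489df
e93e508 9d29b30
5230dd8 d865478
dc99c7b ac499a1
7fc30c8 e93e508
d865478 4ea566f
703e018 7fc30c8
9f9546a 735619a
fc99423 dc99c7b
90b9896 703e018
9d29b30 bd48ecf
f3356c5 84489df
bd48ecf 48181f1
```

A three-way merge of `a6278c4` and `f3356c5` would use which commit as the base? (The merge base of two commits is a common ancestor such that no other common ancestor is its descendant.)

84489df

Ancestors of a6278c4: {4ea566f, 5230dd8, 735619a, 84489df, 87ddf23, 9f9546a, a6278c4, ac499a1, d865478, f92b839, fe6282d}.
Ancestors of f3356c5: {4ea566f, 5230dd8, 735619a, 84489df, 87ddf23, 9f9546a, ac499a1, d865478, f3356c5, f92b839}.
Common ancestors: {4ea566f, 5230dd8, 735619a, 84489df, 87ddf23, 9f9546a, ac499a1, d865478, f92b839}.
Among these, 84489df is not an ancestor of any other common ancestor — it is the merge base.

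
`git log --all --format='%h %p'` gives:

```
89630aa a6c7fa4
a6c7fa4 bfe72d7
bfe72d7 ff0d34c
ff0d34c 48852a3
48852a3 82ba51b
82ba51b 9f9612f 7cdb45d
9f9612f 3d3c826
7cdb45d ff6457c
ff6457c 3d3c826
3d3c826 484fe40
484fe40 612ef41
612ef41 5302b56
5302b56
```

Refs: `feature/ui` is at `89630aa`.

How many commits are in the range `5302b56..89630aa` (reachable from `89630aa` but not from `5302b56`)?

12

Reachable from 89630aa: {3d3c826, 484fe40, 48852a3, 5302b56, 612ef41, 7cdb45d, 82ba51b, 89630aa, 9f9612f, a6c7fa4, bfe72d7, ff0d34c, ff6457c}.
Reachable from 5302b56: {5302b56}.
In 89630aa's history but not 5302b56's: {3d3c826, 484fe40, 48852a3, 612ef41, 7cdb45d, 82ba51b, 89630aa, 9f9612f, a6c7fa4, bfe72d7, ff0d34c, ff6457c} — 12 commits.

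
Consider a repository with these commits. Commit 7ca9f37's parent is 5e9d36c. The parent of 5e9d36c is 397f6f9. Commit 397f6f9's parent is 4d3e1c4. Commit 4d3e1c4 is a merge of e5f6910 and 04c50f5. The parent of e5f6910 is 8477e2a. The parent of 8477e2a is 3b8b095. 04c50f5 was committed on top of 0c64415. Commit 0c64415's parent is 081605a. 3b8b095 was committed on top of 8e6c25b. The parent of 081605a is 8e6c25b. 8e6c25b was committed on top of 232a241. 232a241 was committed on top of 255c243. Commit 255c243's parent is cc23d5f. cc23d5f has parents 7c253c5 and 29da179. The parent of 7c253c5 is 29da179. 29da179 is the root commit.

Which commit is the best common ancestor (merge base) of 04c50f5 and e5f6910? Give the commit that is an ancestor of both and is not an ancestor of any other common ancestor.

Ancestors of 04c50f5: {04c50f5, 081605a, 0c64415, 232a241, 255c243, 29da179, 7c253c5, 8e6c25b, cc23d5f}.
Ancestors of e5f6910: {232a241, 255c243, 29da179, 3b8b095, 7c253c5, 8477e2a, 8e6c25b, cc23d5f, e5f6910}.
Common ancestors: {232a241, 255c243, 29da179, 7c253c5, 8e6c25b, cc23d5f}.
Among these, 8e6c25b is not an ancestor of any other common ancestor — it is the merge base.

8e6c25b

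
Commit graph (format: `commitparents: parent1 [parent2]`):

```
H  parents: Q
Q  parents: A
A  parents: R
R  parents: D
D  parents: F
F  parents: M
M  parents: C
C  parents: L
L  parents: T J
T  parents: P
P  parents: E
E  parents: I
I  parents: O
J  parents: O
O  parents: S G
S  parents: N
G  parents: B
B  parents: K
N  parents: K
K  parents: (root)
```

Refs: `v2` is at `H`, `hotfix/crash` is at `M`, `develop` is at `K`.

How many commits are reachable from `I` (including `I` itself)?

Walking parent pointers from I: reachable set = {B, G, I, K, N, O, S}.
That is 7 commits.

7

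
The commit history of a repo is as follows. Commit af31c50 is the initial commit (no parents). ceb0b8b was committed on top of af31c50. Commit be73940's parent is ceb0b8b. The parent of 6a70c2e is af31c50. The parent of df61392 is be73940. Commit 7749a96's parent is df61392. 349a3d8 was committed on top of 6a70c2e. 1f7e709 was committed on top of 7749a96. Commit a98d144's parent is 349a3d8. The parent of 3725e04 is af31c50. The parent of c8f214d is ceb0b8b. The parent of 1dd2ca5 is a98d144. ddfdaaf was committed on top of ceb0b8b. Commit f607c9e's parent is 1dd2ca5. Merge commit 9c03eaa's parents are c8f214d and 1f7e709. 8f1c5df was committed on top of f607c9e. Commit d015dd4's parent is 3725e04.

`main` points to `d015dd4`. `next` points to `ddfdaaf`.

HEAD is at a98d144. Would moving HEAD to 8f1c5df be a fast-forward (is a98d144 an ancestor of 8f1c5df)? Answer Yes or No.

A fast-forward from a98d144 to 8f1c5df is possible iff a98d144 is an ancestor of 8f1c5df.
Ancestors of 8f1c5df: {1dd2ca5, 349a3d8, 6a70c2e, 8f1c5df, a98d144, af31c50, f607c9e}.
a98d144 is among them, so fast-forward is possible.

Yes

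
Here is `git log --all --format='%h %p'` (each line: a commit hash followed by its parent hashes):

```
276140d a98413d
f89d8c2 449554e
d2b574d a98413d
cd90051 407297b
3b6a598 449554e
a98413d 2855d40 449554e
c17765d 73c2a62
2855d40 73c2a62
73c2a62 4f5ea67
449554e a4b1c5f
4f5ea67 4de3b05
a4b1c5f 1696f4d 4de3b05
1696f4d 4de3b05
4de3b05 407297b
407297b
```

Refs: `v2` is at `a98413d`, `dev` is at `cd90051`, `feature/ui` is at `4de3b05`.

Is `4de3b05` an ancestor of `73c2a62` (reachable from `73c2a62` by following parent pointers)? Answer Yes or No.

Yes

Ancestors of 73c2a62 (commits reachable by following parents): {407297b, 4de3b05, 4f5ea67, 73c2a62}.
4de3b05 is in that set, so it is an ancestor of 73c2a62.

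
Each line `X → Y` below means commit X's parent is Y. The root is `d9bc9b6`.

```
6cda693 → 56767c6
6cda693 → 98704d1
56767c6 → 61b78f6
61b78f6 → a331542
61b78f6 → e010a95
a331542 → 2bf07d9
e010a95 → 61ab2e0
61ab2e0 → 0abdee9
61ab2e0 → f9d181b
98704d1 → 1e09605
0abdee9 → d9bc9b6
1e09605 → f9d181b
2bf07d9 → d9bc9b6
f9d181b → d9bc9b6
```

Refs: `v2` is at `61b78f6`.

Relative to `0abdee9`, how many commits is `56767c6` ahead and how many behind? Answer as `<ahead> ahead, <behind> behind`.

7 ahead, 0 behind

Reachable from 56767c6: {0abdee9, 2bf07d9, 56767c6, 61ab2e0, 61b78f6, a331542, d9bc9b6, e010a95, f9d181b}.
Reachable from 0abdee9: {0abdee9, d9bc9b6}.
Only in 56767c6's history (ahead): {2bf07d9, 56767c6, 61ab2e0, 61b78f6, a331542, e010a95, f9d181b} — 7.
Only in 0abdee9's history (behind): {} — 0.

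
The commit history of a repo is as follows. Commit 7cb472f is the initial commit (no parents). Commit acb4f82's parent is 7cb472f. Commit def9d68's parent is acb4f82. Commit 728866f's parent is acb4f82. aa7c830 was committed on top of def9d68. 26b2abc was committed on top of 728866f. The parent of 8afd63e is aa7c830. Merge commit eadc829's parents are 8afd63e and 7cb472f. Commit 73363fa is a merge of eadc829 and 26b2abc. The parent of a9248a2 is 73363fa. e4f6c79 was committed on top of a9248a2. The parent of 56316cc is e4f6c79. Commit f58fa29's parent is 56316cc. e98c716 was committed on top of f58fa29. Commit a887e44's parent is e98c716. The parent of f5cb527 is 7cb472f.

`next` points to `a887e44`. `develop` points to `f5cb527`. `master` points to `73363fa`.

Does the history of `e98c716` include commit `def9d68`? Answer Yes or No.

Yes

Ancestors of e98c716 (commits reachable by following parents): {26b2abc, 56316cc, 728866f, 73363fa, 7cb472f, 8afd63e, a9248a2, aa7c830, acb4f82, def9d68, e4f6c79, e98c716, eadc829, f58fa29}.
def9d68 is in that set, so it is an ancestor of e98c716.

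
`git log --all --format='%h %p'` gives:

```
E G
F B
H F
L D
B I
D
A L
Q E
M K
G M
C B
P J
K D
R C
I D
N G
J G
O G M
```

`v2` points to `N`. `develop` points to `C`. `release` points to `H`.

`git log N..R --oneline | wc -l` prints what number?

Reachable from R: {B, C, D, I, R}.
Reachable from N: {D, G, K, M, N}.
In R's history but not N's: {B, C, I, R} — 4 commits.

4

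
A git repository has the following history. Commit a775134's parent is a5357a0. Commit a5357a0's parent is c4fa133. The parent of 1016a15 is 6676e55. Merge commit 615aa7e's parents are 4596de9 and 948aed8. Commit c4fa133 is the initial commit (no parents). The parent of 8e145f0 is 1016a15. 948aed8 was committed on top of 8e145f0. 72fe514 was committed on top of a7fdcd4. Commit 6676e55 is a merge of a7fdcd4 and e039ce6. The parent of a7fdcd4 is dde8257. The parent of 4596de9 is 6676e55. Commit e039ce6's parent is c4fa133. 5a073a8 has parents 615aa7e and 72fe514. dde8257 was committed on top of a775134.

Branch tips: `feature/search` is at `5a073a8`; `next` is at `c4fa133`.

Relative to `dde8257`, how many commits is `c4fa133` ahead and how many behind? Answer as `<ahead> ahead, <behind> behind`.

0 ahead, 3 behind

Reachable from c4fa133: {c4fa133}.
Reachable from dde8257: {a5357a0, a775134, c4fa133, dde8257}.
Only in c4fa133's history (ahead): {} — 0.
Only in dde8257's history (behind): {a5357a0, a775134, dde8257} — 3.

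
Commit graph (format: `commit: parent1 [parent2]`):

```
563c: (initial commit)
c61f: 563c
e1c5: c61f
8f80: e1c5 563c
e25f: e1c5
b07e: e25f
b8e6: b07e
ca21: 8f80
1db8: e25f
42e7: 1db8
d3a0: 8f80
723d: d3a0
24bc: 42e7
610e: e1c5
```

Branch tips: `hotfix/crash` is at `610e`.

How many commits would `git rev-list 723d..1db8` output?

2

Reachable from 1db8: {1db8, 563c, c61f, e1c5, e25f}.
Reachable from 723d: {563c, 723d, 8f80, c61f, d3a0, e1c5}.
In 1db8's history but not 723d's: {1db8, e25f} — 2 commits.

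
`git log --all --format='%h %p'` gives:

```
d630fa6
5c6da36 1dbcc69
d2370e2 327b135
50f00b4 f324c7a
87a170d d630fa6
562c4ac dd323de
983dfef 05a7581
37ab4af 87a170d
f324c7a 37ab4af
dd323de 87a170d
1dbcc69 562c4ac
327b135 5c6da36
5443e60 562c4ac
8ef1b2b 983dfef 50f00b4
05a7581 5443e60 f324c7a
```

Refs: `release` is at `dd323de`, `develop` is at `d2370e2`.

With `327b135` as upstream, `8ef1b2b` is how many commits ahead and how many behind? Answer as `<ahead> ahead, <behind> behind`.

Reachable from 8ef1b2b: {05a7581, 37ab4af, 50f00b4, 5443e60, 562c4ac, 87a170d, 8ef1b2b, 983dfef, d630fa6, dd323de, f324c7a}.
Reachable from 327b135: {1dbcc69, 327b135, 562c4ac, 5c6da36, 87a170d, d630fa6, dd323de}.
Only in 8ef1b2b's history (ahead): {05a7581, 37ab4af, 50f00b4, 5443e60, 8ef1b2b, 983dfef, f324c7a} — 7.
Only in 327b135's history (behind): {1dbcc69, 327b135, 5c6da36} — 3.

7 ahead, 3 behind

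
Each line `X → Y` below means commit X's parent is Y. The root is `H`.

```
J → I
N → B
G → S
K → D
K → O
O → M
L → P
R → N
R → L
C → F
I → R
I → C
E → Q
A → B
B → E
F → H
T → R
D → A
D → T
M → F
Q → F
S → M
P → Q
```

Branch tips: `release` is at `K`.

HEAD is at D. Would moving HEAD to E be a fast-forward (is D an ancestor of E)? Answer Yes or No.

A fast-forward from D to E is possible iff D is an ancestor of E.
Ancestors of E: {E, F, H, Q}.
D is not among them, so fast-forward is not possible.

No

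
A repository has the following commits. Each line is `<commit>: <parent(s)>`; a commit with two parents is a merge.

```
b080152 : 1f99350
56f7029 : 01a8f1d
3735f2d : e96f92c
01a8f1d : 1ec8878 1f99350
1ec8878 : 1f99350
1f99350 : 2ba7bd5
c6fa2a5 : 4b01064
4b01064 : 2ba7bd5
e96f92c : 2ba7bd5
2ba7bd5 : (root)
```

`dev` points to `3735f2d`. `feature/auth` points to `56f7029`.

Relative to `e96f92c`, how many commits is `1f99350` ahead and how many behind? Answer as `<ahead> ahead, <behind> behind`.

Reachable from 1f99350: {1f99350, 2ba7bd5}.
Reachable from e96f92c: {2ba7bd5, e96f92c}.
Only in 1f99350's history (ahead): {1f99350} — 1.
Only in e96f92c's history (behind): {e96f92c} — 1.

1 ahead, 1 behind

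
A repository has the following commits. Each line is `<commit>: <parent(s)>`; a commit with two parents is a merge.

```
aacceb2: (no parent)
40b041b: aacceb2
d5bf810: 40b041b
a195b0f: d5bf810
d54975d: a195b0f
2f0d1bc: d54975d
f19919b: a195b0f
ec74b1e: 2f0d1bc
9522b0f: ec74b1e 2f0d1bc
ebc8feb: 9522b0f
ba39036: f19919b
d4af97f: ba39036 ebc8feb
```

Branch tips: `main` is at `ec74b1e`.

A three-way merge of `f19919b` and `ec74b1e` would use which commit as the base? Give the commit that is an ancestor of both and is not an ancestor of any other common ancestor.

Ancestors of f19919b: {40b041b, a195b0f, aacceb2, d5bf810, f19919b}.
Ancestors of ec74b1e: {2f0d1bc, 40b041b, a195b0f, aacceb2, d54975d, d5bf810, ec74b1e}.
Common ancestors: {40b041b, a195b0f, aacceb2, d5bf810}.
Among these, a195b0f is not an ancestor of any other common ancestor — it is the merge base.

a195b0f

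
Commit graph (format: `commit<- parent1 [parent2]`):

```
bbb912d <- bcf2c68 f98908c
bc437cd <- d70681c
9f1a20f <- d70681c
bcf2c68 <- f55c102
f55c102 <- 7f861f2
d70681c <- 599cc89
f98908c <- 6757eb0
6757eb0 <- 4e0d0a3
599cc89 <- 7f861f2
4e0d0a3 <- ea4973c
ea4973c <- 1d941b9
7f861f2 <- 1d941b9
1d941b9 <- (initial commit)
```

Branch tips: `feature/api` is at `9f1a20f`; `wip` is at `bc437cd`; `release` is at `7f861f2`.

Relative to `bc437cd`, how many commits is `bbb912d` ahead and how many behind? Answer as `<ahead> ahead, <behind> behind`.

Reachable from bbb912d: {1d941b9, 4e0d0a3, 6757eb0, 7f861f2, bbb912d, bcf2c68, ea4973c, f55c102, f98908c}.
Reachable from bc437cd: {1d941b9, 599cc89, 7f861f2, bc437cd, d70681c}.
Only in bbb912d's history (ahead): {4e0d0a3, 6757eb0, bbb912d, bcf2c68, ea4973c, f55c102, f98908c} — 7.
Only in bc437cd's history (behind): {599cc89, bc437cd, d70681c} — 3.

7 ahead, 3 behind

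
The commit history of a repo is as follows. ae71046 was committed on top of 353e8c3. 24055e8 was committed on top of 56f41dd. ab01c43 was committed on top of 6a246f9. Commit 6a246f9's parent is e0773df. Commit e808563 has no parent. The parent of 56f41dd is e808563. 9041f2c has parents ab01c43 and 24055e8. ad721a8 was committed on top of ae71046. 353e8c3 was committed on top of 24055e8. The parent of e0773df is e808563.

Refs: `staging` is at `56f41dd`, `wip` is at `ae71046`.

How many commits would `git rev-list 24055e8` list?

3

Walking parent pointers from 24055e8: reachable set = {24055e8, 56f41dd, e808563}.
That is 3 commits.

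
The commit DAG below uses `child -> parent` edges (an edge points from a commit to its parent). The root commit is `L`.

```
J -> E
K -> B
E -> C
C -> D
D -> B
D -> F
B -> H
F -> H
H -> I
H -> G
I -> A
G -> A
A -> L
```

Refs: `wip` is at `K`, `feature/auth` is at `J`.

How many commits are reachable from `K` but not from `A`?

5

Reachable from K: {A, B, G, H, I, K, L}.
Reachable from A: {A, L}.
In K's history but not A's: {B, G, H, I, K} — 5 commits.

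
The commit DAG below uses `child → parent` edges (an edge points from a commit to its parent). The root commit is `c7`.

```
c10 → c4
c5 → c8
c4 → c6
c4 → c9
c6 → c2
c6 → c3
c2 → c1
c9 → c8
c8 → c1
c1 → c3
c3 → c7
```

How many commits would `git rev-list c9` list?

Walking parent pointers from c9: reachable set = {c1, c3, c7, c8, c9}.
That is 5 commits.

5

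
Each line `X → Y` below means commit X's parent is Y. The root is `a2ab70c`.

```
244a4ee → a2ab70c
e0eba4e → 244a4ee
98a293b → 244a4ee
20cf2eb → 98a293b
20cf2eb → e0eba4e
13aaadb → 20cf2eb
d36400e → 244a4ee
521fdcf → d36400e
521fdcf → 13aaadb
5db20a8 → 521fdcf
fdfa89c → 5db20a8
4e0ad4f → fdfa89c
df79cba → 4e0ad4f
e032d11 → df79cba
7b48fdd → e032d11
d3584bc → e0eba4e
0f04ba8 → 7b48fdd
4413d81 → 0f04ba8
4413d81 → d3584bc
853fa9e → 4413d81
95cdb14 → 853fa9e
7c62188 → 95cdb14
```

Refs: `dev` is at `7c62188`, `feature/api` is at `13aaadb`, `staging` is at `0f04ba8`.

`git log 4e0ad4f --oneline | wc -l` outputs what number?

11

Walking parent pointers from 4e0ad4f: reachable set = {13aaadb, 20cf2eb, 244a4ee, 4e0ad4f, 521fdcf, 5db20a8, 98a293b, a2ab70c, d36400e, e0eba4e, fdfa89c}.
That is 11 commits.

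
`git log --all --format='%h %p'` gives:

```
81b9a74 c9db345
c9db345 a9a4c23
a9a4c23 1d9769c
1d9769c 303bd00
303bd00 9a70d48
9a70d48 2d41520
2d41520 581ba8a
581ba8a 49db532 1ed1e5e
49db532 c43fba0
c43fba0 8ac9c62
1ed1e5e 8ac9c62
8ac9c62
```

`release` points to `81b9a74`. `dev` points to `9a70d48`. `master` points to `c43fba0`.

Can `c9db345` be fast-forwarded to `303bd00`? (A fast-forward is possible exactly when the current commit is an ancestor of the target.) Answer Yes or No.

A fast-forward from c9db345 to 303bd00 is possible iff c9db345 is an ancestor of 303bd00.
Ancestors of 303bd00: {1ed1e5e, 2d41520, 303bd00, 49db532, 581ba8a, 8ac9c62, 9a70d48, c43fba0}.
c9db345 is not among them, so fast-forward is not possible.

No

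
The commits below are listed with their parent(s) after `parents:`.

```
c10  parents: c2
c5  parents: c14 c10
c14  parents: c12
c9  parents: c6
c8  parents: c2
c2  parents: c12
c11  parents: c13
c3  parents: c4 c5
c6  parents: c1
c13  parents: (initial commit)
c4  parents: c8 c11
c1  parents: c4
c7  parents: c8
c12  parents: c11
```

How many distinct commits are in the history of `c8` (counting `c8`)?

Walking parent pointers from c8: reachable set = {c11, c12, c13, c2, c8}.
That is 5 commits.

5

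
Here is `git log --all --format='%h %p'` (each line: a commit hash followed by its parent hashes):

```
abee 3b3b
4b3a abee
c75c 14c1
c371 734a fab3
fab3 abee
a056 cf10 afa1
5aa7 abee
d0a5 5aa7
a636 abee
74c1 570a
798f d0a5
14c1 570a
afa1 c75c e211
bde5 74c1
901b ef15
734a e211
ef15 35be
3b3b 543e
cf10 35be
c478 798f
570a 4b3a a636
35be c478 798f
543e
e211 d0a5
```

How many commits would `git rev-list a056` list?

Walking parent pointers from a056: reachable set = {14c1, 35be, 3b3b, 4b3a, 543e, 570a, 5aa7, 798f, a056, a636, abee, afa1, c478, c75c, cf10, d0a5, e211}.
That is 17 commits.

17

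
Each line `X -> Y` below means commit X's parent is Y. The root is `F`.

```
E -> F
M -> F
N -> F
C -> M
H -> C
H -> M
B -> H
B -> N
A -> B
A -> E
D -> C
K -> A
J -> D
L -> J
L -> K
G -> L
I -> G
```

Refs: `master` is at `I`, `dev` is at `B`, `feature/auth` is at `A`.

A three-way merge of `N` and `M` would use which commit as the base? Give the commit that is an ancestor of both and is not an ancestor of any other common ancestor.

Ancestors of N: {F, N}.
Ancestors of M: {F, M}.
Common ancestors: {F}.
The only common ancestor is F, so it is the merge base.

F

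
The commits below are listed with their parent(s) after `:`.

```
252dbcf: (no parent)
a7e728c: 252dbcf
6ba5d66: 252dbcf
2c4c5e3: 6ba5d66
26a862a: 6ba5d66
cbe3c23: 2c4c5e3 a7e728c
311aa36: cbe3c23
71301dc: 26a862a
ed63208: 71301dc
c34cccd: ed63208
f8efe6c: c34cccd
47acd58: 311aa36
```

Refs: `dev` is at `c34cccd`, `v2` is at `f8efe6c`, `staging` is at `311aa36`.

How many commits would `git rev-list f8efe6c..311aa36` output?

4

Reachable from 311aa36: {252dbcf, 2c4c5e3, 311aa36, 6ba5d66, a7e728c, cbe3c23}.
Reachable from f8efe6c: {252dbcf, 26a862a, 6ba5d66, 71301dc, c34cccd, ed63208, f8efe6c}.
In 311aa36's history but not f8efe6c's: {2c4c5e3, 311aa36, a7e728c, cbe3c23} — 4 commits.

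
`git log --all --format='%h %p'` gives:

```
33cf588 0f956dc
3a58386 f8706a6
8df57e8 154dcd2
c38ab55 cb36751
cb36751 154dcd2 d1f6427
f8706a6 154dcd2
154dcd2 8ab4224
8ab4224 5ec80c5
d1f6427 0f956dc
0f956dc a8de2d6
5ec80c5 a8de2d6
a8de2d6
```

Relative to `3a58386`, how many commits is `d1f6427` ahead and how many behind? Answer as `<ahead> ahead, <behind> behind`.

2 ahead, 5 behind

Reachable from d1f6427: {0f956dc, a8de2d6, d1f6427}.
Reachable from 3a58386: {154dcd2, 3a58386, 5ec80c5, 8ab4224, a8de2d6, f8706a6}.
Only in d1f6427's history (ahead): {0f956dc, d1f6427} — 2.
Only in 3a58386's history (behind): {154dcd2, 3a58386, 5ec80c5, 8ab4224, f8706a6} — 5.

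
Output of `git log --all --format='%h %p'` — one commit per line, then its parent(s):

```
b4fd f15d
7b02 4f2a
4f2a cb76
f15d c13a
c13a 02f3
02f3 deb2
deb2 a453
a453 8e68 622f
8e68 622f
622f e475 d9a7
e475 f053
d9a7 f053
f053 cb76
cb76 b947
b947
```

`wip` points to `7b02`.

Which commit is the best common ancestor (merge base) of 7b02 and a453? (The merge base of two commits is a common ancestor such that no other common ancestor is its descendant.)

cb76

Ancestors of 7b02: {4f2a, 7b02, b947, cb76}.
Ancestors of a453: {622f, 8e68, a453, b947, cb76, d9a7, e475, f053}.
Common ancestors: {b947, cb76}.
Among these, cb76 is not an ancestor of any other common ancestor — it is the merge base.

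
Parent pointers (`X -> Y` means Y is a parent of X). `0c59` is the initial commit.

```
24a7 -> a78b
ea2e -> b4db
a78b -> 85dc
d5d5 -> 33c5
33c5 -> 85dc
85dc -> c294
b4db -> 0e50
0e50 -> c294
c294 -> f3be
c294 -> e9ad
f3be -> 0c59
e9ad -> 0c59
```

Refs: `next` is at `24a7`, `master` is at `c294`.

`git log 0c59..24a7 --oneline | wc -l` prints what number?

6

Reachable from 24a7: {0c59, 24a7, 85dc, a78b, c294, e9ad, f3be}.
Reachable from 0c59: {0c59}.
In 24a7's history but not 0c59's: {24a7, 85dc, a78b, c294, e9ad, f3be} — 6 commits.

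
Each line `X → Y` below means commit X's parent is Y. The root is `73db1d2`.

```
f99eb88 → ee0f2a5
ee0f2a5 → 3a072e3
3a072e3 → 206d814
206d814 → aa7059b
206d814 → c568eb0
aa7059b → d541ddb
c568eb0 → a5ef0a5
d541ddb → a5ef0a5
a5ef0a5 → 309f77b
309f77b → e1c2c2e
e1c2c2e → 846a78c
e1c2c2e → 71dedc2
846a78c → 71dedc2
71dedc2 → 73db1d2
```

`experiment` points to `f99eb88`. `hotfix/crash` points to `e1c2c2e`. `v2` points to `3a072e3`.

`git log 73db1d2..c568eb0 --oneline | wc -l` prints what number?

6

Reachable from c568eb0: {309f77b, 71dedc2, 73db1d2, 846a78c, a5ef0a5, c568eb0, e1c2c2e}.
Reachable from 73db1d2: {73db1d2}.
In c568eb0's history but not 73db1d2's: {309f77b, 71dedc2, 846a78c, a5ef0a5, c568eb0, e1c2c2e} — 6 commits.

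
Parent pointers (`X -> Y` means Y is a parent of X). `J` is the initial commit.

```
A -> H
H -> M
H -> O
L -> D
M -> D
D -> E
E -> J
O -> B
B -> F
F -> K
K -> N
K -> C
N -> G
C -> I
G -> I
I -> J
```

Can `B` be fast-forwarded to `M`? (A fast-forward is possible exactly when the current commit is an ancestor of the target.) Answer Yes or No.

A fast-forward from B to M is possible iff B is an ancestor of M.
Ancestors of M: {D, E, J, M}.
B is not among them, so fast-forward is not possible.

No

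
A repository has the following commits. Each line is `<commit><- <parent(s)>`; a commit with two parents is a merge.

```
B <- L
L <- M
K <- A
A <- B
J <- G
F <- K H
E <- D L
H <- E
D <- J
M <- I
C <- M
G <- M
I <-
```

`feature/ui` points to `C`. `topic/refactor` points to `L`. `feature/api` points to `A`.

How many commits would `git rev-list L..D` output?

Reachable from D: {D, G, I, J, M}.
Reachable from L: {I, L, M}.
In D's history but not L's: {D, G, J} — 3 commits.

3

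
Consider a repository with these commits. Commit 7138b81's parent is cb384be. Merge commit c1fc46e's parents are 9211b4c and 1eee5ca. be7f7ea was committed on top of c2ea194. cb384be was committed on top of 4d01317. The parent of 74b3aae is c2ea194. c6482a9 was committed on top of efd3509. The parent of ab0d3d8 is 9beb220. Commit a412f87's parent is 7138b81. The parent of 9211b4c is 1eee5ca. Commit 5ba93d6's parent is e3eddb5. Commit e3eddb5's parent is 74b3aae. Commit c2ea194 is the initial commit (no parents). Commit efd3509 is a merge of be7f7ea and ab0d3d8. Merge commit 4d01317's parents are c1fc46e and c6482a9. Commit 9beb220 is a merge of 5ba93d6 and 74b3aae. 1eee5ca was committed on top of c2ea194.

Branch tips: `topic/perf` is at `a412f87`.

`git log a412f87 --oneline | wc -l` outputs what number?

Walking parent pointers from a412f87: reachable set = {1eee5ca, 4d01317, 5ba93d6, 7138b81, 74b3aae, 9211b4c, 9beb220, a412f87, ab0d3d8, be7f7ea, c1fc46e, c2ea194, c6482a9, cb384be, e3eddb5, efd3509}.
That is 16 commits.

16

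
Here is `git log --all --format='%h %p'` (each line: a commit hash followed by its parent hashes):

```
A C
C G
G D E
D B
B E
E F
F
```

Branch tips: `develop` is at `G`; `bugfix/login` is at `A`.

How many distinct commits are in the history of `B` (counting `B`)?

3

Walking parent pointers from B: reachable set = {B, E, F}.
That is 3 commits.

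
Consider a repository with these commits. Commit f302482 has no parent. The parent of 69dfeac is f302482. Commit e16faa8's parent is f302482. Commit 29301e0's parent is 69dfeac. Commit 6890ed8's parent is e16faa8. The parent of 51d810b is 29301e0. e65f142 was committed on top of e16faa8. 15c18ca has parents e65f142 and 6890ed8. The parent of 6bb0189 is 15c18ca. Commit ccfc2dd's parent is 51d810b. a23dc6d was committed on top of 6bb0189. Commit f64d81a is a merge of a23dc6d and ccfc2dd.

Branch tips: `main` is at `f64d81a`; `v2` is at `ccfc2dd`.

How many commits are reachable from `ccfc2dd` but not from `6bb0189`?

4

Reachable from ccfc2dd: {29301e0, 51d810b, 69dfeac, ccfc2dd, f302482}.
Reachable from 6bb0189: {15c18ca, 6890ed8, 6bb0189, e16faa8, e65f142, f302482}.
In ccfc2dd's history but not 6bb0189's: {29301e0, 51d810b, 69dfeac, ccfc2dd} — 4 commits.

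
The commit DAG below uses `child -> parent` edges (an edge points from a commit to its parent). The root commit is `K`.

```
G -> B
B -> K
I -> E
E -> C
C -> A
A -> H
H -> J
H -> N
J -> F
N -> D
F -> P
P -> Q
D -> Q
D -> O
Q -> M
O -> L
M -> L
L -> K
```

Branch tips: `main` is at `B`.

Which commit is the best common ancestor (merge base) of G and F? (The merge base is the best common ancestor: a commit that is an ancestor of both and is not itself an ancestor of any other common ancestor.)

Ancestors of G: {B, G, K}.
Ancestors of F: {F, K, L, M, P, Q}.
Common ancestors: {K}.
The only common ancestor is K, so it is the merge base.

K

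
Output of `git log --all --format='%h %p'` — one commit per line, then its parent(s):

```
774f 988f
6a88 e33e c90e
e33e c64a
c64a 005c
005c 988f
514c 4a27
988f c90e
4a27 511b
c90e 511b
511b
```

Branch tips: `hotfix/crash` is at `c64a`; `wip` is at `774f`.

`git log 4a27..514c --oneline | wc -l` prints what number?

Reachable from 514c: {4a27, 511b, 514c}.
Reachable from 4a27: {4a27, 511b}.
In 514c's history but not 4a27's: {514c} — 1 commit.

1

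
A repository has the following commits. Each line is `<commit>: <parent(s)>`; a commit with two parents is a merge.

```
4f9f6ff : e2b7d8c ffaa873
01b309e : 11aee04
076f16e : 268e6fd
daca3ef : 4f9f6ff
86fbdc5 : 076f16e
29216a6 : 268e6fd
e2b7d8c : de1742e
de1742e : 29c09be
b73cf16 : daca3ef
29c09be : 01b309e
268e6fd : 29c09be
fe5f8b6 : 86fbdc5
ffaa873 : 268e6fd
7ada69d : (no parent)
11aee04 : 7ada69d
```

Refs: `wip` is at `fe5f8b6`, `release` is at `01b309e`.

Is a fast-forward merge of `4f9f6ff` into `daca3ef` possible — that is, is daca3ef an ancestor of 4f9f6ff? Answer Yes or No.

A fast-forward from daca3ef to 4f9f6ff is possible iff daca3ef is an ancestor of 4f9f6ff.
Ancestors of 4f9f6ff: {01b309e, 11aee04, 268e6fd, 29c09be, 4f9f6ff, 7ada69d, de1742e, e2b7d8c, ffaa873}.
daca3ef is not among them, so fast-forward is not possible.

No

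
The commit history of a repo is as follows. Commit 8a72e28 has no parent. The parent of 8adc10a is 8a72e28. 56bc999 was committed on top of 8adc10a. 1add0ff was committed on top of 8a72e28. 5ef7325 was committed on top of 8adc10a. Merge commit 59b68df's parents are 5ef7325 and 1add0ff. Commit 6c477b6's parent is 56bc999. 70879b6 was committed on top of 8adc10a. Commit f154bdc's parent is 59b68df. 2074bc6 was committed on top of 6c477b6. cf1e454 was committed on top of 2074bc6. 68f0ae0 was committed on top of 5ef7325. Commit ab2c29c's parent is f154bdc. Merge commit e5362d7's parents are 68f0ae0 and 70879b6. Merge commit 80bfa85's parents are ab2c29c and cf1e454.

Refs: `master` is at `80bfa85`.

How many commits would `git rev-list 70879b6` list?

3

Walking parent pointers from 70879b6: reachable set = {70879b6, 8a72e28, 8adc10a}.
That is 3 commits.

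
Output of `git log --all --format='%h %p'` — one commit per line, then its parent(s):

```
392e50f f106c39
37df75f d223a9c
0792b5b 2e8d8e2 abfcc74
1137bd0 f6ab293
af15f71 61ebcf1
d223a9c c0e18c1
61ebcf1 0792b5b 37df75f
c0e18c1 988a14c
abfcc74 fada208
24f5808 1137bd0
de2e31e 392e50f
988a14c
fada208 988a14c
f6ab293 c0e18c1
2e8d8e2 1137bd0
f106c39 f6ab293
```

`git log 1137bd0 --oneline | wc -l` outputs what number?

Walking parent pointers from 1137bd0: reachable set = {1137bd0, 988a14c, c0e18c1, f6ab293}.
That is 4 commits.

4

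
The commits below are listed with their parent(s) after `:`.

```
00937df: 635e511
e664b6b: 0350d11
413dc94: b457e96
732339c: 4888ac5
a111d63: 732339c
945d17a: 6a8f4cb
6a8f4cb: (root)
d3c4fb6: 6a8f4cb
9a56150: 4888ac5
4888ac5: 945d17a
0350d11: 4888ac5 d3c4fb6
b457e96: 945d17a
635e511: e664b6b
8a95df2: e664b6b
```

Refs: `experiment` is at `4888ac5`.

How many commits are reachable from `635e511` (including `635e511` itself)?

7

Walking parent pointers from 635e511: reachable set = {0350d11, 4888ac5, 635e511, 6a8f4cb, 945d17a, d3c4fb6, e664b6b}.
That is 7 commits.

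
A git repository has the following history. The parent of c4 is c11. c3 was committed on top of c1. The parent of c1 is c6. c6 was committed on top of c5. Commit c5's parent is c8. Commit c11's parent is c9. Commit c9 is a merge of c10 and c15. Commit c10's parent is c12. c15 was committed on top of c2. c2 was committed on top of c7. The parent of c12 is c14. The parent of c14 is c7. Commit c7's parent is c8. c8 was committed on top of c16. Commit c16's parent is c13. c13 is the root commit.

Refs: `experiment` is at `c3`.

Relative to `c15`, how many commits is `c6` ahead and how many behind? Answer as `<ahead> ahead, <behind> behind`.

Reachable from c6: {c13, c16, c5, c6, c8}.
Reachable from c15: {c13, c15, c16, c2, c7, c8}.
Only in c6's history (ahead): {c5, c6} — 2.
Only in c15's history (behind): {c15, c2, c7} — 3.

2 ahead, 3 behind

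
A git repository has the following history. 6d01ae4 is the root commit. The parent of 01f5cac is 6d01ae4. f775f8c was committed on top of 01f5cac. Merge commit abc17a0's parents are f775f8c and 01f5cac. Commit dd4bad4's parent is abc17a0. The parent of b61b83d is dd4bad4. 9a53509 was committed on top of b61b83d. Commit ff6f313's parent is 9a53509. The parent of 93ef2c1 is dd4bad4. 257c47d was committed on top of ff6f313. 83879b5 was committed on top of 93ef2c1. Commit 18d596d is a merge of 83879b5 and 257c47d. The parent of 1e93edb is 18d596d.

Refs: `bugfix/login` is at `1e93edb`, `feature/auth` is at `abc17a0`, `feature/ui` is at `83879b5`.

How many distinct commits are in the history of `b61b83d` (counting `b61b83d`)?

Walking parent pointers from b61b83d: reachable set = {01f5cac, 6d01ae4, abc17a0, b61b83d, dd4bad4, f775f8c}.
That is 6 commits.

6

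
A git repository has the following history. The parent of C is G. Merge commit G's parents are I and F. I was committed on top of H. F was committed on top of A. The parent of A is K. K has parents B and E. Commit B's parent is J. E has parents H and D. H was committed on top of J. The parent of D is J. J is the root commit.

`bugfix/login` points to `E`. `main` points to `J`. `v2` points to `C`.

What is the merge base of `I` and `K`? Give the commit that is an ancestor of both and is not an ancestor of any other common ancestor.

H

Ancestors of I: {H, I, J}.
Ancestors of K: {B, D, E, H, J, K}.
Common ancestors: {H, J}.
Among these, H is not an ancestor of any other common ancestor — it is the merge base.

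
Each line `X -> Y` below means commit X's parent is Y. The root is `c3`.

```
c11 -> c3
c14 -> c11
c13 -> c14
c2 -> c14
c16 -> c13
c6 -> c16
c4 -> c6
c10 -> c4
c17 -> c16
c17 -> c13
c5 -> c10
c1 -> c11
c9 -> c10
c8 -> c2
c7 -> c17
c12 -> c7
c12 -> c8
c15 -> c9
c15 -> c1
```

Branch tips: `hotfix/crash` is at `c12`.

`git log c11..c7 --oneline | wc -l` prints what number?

5

Reachable from c7: {c11, c13, c14, c16, c17, c3, c7}.
Reachable from c11: {c11, c3}.
In c7's history but not c11's: {c13, c14, c16, c17, c7} — 5 commits.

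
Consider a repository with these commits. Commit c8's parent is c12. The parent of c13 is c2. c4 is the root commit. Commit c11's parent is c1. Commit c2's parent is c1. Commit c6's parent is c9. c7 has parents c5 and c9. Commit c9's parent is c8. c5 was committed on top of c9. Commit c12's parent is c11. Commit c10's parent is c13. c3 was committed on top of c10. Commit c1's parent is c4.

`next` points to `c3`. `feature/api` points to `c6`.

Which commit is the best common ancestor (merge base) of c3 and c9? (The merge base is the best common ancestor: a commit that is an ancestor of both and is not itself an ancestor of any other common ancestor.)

Ancestors of c3: {c1, c10, c13, c2, c3, c4}.
Ancestors of c9: {c1, c11, c12, c4, c8, c9}.
Common ancestors: {c1, c4}.
Among these, c1 is not an ancestor of any other common ancestor — it is the merge base.

c1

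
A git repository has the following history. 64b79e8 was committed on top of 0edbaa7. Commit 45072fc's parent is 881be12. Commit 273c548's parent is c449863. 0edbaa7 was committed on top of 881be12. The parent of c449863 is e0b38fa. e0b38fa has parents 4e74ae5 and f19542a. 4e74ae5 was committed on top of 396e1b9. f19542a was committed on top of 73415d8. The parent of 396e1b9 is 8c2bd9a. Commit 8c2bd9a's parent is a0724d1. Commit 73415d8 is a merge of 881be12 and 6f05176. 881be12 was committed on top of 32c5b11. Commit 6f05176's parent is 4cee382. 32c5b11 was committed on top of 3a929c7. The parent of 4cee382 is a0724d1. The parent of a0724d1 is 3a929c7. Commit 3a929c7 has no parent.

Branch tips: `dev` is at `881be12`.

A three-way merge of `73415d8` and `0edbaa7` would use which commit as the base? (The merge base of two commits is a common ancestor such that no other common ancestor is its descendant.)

881be12

Ancestors of 73415d8: {32c5b11, 3a929c7, 4cee382, 6f05176, 73415d8, 881be12, a0724d1}.
Ancestors of 0edbaa7: {0edbaa7, 32c5b11, 3a929c7, 881be12}.
Common ancestors: {32c5b11, 3a929c7, 881be12}.
Among these, 881be12 is not an ancestor of any other common ancestor — it is the merge base.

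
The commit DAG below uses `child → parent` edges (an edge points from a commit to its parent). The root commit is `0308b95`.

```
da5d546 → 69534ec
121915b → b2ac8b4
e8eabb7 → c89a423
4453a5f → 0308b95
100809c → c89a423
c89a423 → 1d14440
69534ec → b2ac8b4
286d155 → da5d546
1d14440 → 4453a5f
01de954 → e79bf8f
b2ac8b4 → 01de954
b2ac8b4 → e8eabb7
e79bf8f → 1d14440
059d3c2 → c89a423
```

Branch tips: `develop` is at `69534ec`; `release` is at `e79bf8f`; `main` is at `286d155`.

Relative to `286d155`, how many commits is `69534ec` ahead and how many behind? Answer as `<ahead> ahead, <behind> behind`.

0 ahead, 2 behind

Reachable from 69534ec: {01de954, 0308b95, 1d14440, 4453a5f, 69534ec, b2ac8b4, c89a423, e79bf8f, e8eabb7}.
Reachable from 286d155: {01de954, 0308b95, 1d14440, 286d155, 4453a5f, 69534ec, b2ac8b4, c89a423, da5d546, e79bf8f, e8eabb7}.
Only in 69534ec's history (ahead): {} — 0.
Only in 286d155's history (behind): {286d155, da5d546} — 2.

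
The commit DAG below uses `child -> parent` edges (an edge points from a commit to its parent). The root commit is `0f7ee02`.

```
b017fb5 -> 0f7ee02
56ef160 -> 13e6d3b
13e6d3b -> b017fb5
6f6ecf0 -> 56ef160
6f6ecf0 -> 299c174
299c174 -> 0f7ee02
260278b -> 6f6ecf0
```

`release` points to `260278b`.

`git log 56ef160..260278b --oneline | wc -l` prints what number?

3

Reachable from 260278b: {0f7ee02, 13e6d3b, 260278b, 299c174, 56ef160, 6f6ecf0, b017fb5}.
Reachable from 56ef160: {0f7ee02, 13e6d3b, 56ef160, b017fb5}.
In 260278b's history but not 56ef160's: {260278b, 299c174, 6f6ecf0} — 3 commits.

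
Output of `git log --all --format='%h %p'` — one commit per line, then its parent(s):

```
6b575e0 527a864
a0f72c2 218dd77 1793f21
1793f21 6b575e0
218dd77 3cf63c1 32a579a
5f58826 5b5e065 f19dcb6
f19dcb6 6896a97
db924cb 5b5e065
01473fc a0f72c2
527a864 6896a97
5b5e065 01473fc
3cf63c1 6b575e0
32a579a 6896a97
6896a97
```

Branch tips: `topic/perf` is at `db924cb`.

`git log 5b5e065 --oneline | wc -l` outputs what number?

10

Walking parent pointers from 5b5e065: reachable set = {01473fc, 1793f21, 218dd77, 32a579a, 3cf63c1, 527a864, 5b5e065, 6896a97, 6b575e0, a0f72c2}.
That is 10 commits.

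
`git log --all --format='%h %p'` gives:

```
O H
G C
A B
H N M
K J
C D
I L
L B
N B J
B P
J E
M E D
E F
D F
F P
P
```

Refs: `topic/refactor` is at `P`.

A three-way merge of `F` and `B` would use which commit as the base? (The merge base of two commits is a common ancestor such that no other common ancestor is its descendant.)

P

Ancestors of F: {F, P}.
Ancestors of B: {B, P}.
Common ancestors: {P}.
The only common ancestor is P, so it is the merge base.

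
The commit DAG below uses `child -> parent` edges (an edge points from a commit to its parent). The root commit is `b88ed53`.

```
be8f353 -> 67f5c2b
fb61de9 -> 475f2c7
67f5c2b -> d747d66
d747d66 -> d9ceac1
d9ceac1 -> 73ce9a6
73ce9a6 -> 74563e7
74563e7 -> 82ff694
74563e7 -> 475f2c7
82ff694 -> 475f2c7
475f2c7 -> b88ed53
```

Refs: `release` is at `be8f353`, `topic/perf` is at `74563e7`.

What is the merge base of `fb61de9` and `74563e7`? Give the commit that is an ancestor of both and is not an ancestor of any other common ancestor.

Ancestors of fb61de9: {475f2c7, b88ed53, fb61de9}.
Ancestors of 74563e7: {475f2c7, 74563e7, 82ff694, b88ed53}.
Common ancestors: {475f2c7, b88ed53}.
Among these, 475f2c7 is not an ancestor of any other common ancestor — it is the merge base.

475f2c7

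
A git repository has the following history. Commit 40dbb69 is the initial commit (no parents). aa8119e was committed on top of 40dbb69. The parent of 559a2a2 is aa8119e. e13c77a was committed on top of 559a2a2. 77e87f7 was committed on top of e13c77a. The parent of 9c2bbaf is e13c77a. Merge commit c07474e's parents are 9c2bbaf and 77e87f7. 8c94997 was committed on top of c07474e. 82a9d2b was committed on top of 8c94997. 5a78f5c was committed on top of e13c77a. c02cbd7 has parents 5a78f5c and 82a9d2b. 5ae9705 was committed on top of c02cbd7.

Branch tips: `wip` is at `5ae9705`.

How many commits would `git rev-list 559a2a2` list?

Walking parent pointers from 559a2a2: reachable set = {40dbb69, 559a2a2, aa8119e}.
That is 3 commits.

3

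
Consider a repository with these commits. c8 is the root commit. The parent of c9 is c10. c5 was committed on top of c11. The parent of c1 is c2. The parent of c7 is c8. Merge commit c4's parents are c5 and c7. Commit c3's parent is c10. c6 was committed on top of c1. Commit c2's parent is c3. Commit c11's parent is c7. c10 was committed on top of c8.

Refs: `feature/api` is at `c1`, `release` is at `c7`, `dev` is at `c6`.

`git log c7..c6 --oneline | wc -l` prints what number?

Reachable from c6: {c1, c10, c2, c3, c6, c8}.
Reachable from c7: {c7, c8}.
In c6's history but not c7's: {c1, c10, c2, c3, c6} — 5 commits.

5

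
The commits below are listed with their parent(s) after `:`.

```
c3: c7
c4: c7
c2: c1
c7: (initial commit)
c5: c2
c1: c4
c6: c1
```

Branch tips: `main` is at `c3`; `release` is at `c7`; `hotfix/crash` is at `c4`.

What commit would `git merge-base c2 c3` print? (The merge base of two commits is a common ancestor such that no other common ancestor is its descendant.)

Ancestors of c2: {c1, c2, c4, c7}.
Ancestors of c3: {c3, c7}.
Common ancestors: {c7}.
The only common ancestor is c7, so it is the merge base.

c7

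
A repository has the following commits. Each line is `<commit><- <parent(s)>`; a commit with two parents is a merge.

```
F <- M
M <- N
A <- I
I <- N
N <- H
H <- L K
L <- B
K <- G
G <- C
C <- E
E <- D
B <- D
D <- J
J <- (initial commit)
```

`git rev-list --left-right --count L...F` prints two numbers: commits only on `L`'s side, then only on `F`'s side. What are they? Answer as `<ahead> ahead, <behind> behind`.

0 ahead, 8 behind

Reachable from L: {B, D, J, L}.
Reachable from F: {B, C, D, E, F, G, H, J, K, L, M, N}.
Only in L's history (ahead): {} — 0.
Only in F's history (behind): {C, E, F, G, H, K, M, N} — 8.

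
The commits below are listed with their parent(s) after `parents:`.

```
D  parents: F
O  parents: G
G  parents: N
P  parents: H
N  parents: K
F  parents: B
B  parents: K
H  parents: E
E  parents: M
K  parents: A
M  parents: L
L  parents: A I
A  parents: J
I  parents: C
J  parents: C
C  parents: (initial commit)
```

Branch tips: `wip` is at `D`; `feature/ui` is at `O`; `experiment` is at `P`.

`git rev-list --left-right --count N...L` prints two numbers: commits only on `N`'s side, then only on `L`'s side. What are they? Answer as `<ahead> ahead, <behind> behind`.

2 ahead, 2 behind

Reachable from N: {A, C, J, K, N}.
Reachable from L: {A, C, I, J, L}.
Only in N's history (ahead): {K, N} — 2.
Only in L's history (behind): {I, L} — 2.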